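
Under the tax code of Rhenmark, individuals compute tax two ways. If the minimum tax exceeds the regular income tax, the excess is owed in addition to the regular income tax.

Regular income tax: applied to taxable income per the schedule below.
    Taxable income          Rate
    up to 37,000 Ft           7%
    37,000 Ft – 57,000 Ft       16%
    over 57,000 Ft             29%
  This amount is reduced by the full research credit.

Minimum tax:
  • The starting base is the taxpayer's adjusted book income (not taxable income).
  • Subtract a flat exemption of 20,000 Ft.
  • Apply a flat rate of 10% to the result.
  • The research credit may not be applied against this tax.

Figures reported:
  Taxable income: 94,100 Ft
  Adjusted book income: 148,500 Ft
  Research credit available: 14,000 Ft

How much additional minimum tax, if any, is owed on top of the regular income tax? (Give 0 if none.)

Regular income tax:
  37,000 Ft × 7% = 2,590 Ft
  20,000 Ft × 16% = 3,200 Ft
  37,100 Ft × 29% = 10,759 Ft
  → 16,549 Ft
  Less research credit 14,000 Ft → 2,549 Ft

Minimum tax:
  Base (adjusted book income): 148,500 Ft
  Less exemption 20,000 Ft → base 128,500 Ft
  128,500 Ft × 10% = 12,850 Ft

Excess of minimum tax over regular income tax: 12,850 Ft − 2,549 Ft = 10,301 Ft.

10,301 Ft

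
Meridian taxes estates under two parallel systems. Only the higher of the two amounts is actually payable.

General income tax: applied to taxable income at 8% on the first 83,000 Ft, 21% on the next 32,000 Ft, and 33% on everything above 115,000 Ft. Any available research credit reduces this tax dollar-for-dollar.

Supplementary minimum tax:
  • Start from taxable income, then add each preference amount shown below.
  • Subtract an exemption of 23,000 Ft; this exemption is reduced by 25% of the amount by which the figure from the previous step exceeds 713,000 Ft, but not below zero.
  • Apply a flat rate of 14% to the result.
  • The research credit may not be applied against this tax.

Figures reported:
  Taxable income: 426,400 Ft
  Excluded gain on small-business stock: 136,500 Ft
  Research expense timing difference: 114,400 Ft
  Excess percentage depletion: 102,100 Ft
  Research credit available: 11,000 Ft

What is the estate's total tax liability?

108,220 Ft

General income tax:
  83,000 Ft × 8% = 6,640 Ft
  32,000 Ft × 21% = 6,720 Ft
  311,400 Ft × 33% = 102,762 Ft
  → 116,122 Ft
  Less research credit 11,000 Ft → 105,122 Ft

Supplementary minimum tax:
  Adjusted income: 426,400 Ft + 136,500 Ft + 114,400 Ft + 102,100 Ft = 779,400 Ft
  Exemption: 23,000 Ft − 25% × (779,400 Ft − 713,000 Ft) = 23,000 Ft − 16,600 Ft = 6,400 Ft
  Base: 779,400 Ft − 6,400 Ft = 773,000 Ft
  773,000 Ft × 14% = 108,220 Ft

108,220 Ft > 105,122 Ft, so the supplementary minimum tax is the binding amount.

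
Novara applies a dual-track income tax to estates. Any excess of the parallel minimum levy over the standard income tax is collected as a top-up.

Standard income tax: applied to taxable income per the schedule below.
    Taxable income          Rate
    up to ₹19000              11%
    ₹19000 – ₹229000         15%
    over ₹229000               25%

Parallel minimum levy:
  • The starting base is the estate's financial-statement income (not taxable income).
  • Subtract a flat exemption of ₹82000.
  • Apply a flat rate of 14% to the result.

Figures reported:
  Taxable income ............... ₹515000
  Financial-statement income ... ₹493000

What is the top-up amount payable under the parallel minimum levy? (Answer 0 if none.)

₹0

Parallel minimum levy:
  Base (financial-statement income): ₹493000
  Less exemption ₹82000 → base ₹411000
  ₹411000 × 14% = ₹57540

Standard income tax:
  ₹19000 × 11% = ₹2090
  ₹210000 × 15% = ₹31500
  ₹286000 × 25% = ₹71500
  → ₹105090

₹57540 ≤ ₹105090, so no add-on is due.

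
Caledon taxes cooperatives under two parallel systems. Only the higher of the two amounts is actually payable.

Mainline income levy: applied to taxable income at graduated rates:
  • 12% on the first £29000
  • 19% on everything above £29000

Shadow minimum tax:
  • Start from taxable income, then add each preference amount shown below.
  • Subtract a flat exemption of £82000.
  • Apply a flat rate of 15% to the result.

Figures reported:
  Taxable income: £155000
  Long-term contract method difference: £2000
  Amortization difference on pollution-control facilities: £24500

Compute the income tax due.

£27420

Mainline income levy:
  £29000 × 12% = £3480
  £126000 × 19% = £23940
  → £27420

Shadow minimum tax:
  Adjusted income: £155000 + £2000 + £24500 = £181500
  Less exemption £82000 → base £99500
  £99500 × 15% = £14925

£27420 > £14925, so the mainline income levy governs.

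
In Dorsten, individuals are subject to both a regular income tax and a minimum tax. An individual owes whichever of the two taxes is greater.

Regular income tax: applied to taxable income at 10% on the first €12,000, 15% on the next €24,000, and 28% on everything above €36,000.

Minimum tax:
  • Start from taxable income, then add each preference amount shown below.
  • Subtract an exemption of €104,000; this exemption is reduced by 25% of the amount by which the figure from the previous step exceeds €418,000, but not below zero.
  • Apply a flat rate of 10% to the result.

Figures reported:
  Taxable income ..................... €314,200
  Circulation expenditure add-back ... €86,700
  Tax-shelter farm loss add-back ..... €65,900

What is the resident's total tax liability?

Regular income tax:
  €12,000 × 10% = €1,200
  €24,000 × 15% = €3,600
  €278,200 × 28% = €77,896
  → €82,696

Minimum tax:
  Adjusted income: €314,200 + €86,700 + €65,900 = €466,800
  Exemption: €104,000 − 25% × (€466,800 − €418,000) = €104,000 − €12,200 = €91,800
  Base: €466,800 − €91,800 = €375,000
  €375,000 × 10% = €37,500

€82,696 > €37,500, so the regular income tax governs.

€82,696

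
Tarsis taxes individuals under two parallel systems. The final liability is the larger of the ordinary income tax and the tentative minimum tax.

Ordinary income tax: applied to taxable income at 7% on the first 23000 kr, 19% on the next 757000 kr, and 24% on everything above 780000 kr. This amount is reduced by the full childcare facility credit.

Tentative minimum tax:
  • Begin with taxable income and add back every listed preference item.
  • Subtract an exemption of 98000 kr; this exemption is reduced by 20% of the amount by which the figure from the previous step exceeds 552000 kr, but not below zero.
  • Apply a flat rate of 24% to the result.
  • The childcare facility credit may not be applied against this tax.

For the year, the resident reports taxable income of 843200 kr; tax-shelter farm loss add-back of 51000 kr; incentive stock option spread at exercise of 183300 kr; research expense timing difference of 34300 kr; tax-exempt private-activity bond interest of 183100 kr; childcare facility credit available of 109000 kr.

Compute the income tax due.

310776 kr

Tentative minimum tax:
  Adjusted income: 843200 kr + 51000 kr + 183300 kr + 34300 kr + 183100 kr = 1294900 kr
  Exemption: 20% × (1294900 kr − 552000 kr) = 148580 kr ≥ 98000 kr, so the exemption is fully phased out
  Base: 1294900 kr − 0 kr = 1294900 kr
  1294900 kr × 24% = 310776 kr

Ordinary income tax:
  23000 kr × 7% = 1610 kr
  757000 kr × 19% = 143830 kr
  63200 kr × 24% = 15168 kr
  → 160608 kr
  Less childcare facility credit 109000 kr → 51608 kr

310776 kr > 51608 kr, so the tentative minimum tax is the binding amount.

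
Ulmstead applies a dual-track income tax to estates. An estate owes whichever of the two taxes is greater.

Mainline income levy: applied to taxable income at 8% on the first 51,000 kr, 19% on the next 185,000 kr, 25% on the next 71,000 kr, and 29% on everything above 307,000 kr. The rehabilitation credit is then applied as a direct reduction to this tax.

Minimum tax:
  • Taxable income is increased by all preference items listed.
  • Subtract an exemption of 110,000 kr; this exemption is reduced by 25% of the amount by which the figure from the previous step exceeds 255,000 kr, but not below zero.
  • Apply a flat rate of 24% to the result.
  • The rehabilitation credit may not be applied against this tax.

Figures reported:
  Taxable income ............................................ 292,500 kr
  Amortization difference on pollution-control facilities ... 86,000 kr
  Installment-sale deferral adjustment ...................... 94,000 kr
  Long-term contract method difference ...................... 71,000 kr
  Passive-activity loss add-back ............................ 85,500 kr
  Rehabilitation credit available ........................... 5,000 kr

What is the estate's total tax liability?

147,000 kr

Minimum tax:
  Adjusted income: 292,500 kr + 86,000 kr + 94,000 kr + 71,000 kr + 85,500 kr = 629,000 kr
  Exemption: 110,000 kr − 25% × (629,000 kr − 255,000 kr) = 110,000 kr − 93,500 kr = 16,500 kr
  Base: 629,000 kr − 16,500 kr = 612,500 kr
  612,500 kr × 24% = 147,000 kr

Mainline income levy:
  51,000 kr × 8% = 4,080 kr
  185,000 kr × 19% = 35,150 kr
  56,500 kr × 25% = 14,125 kr
  → 53,355 kr
  Less rehabilitation credit 5,000 kr → 48,355 kr

147,000 kr > 48,355 kr, so the minimum tax is the binding amount.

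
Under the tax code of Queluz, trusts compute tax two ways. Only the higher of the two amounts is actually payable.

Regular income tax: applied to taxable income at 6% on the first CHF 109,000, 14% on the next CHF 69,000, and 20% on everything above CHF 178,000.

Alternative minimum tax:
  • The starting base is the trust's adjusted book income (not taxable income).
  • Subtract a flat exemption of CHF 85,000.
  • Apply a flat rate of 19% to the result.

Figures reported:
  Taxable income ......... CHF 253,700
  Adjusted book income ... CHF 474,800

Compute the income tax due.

CHF 74,062

Regular income tax:
  CHF 109,000 × 6% = CHF 6,540
  CHF 69,000 × 14% = CHF 9,660
  CHF 75,700 × 20% = CHF 15,140
  → CHF 31,340

Alternative minimum tax:
  Base (adjusted book income): CHF 474,800
  Less exemption CHF 85,000 → base CHF 389,800
  CHF 389,800 × 19% = CHF 74,062

CHF 74,062 > CHF 31,340, so the alternative minimum tax is the binding amount.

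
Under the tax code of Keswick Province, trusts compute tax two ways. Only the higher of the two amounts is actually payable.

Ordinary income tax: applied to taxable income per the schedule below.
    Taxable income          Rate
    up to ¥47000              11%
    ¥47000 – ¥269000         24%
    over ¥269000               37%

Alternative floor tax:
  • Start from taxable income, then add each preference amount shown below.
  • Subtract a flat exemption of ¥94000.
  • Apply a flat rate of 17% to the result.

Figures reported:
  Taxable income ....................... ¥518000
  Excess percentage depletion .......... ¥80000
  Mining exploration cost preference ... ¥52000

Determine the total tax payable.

¥150580

Ordinary income tax:
  ¥47000 × 11% = ¥5170
  ¥222000 × 24% = ¥53280
  ¥249000 × 37% = ¥92130
  → ¥150580

Alternative floor tax:
  Adjusted income: ¥518000 + ¥80000 + ¥52000 = ¥650000
  Less exemption ¥94000 → base ¥556000
  ¥556000 × 17% = ¥94520

¥150580 > ¥94520, so the ordinary income tax governs.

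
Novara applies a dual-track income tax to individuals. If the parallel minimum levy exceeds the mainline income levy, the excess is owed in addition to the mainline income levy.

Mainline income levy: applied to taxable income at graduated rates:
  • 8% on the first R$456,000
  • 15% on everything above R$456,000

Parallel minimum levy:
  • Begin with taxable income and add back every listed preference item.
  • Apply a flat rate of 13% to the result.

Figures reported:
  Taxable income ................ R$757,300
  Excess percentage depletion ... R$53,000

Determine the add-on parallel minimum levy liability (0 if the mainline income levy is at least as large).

Parallel minimum levy:
  Adjusted income: R$757,300 + R$53,000 = R$810,300
  R$810,300 × 13% = R$105,339

Mainline income levy:
  R$456,000 × 8% = R$36,480
  R$301,300 × 15% = R$45,195
  → R$81,675

Excess of parallel minimum levy over mainline income levy: R$105,339 − R$81,675 = R$23,664.

R$23,664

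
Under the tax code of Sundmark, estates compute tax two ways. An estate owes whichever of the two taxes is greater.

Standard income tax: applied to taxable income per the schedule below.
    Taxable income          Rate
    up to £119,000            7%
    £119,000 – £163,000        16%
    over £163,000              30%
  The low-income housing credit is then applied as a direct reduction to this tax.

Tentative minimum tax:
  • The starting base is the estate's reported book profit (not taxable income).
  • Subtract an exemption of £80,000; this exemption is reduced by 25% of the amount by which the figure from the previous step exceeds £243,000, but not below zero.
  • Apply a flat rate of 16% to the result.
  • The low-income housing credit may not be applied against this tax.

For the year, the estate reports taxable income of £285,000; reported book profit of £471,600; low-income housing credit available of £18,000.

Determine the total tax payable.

£71,800

Tentative minimum tax:
  Base (reported book profit): £471,600
  Exemption: £80,000 − 25% × (£471,600 − £243,000) = £80,000 − £57,150 = £22,850
  Base: £471,600 − £22,850 = £448,750
  £448,750 × 16% = £71,800

Standard income tax:
  £119,000 × 7% = £8,330
  £44,000 × 16% = £7,040
  £122,000 × 30% = £36,600
  → £51,970
  Less low-income housing credit £18,000 → £33,970

£71,800 > £33,970, so the tentative minimum tax is the binding amount.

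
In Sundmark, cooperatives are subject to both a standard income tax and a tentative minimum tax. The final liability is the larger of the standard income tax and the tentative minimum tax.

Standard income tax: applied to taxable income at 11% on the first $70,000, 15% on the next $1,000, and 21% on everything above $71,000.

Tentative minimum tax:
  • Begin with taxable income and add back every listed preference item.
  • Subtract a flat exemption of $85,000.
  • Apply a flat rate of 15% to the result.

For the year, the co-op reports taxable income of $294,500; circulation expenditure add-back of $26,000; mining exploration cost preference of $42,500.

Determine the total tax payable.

Standard income tax:
  $70,000 × 11% = $7,700
  $1,000 × 15% = $150
  $223,500 × 21% = $46,935
  → $54,785

Tentative minimum tax:
  Adjusted income: $294,500 + $26,000 + $42,500 = $363,000
  Less exemption $85,000 → base $278,000
  $278,000 × 15% = $41,700

$54,785 > $41,700, so the standard income tax governs.

$54,785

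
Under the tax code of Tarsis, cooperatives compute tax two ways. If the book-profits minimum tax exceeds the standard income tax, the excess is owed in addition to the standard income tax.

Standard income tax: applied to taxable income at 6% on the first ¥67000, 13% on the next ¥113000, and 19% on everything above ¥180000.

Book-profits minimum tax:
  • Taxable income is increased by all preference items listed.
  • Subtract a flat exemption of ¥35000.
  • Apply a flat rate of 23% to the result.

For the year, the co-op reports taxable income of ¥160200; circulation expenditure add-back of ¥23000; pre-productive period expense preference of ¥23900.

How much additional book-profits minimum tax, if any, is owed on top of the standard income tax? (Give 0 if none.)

Standard income tax:
  ¥67000 × 6% = ¥4020
  ¥93200 × 13% = ¥12116
  → ¥16136

Book-profits minimum tax:
  Adjusted income: ¥160200 + ¥23000 + ¥23900 = ¥207100
  Less exemption ¥35000 → base ¥172100
  ¥172100 × 23% = ¥39583

Excess of book-profits minimum tax over standard income tax: ¥39583 − ¥16136 = ¥23447.

¥23447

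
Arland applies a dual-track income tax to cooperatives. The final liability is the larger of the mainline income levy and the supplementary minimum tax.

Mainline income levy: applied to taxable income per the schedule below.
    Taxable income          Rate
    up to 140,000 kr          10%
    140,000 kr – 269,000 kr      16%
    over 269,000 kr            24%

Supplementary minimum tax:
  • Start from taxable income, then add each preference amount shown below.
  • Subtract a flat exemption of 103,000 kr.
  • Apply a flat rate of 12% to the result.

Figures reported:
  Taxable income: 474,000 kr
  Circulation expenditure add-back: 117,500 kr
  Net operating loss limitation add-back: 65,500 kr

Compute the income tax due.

Supplementary minimum tax:
  Adjusted income: 474,000 kr + 117,500 kr + 65,500 kr = 657,000 kr
  Less exemption 103,000 kr → base 554,000 kr
  554,000 kr × 12% = 66,480 kr

Mainline income levy:
  140,000 kr × 10% = 14,000 kr
  129,000 kr × 16% = 20,640 kr
  205,000 kr × 24% = 49,200 kr
  → 83,840 kr

83,840 kr > 66,480 kr, so the mainline income levy governs.

83,840 kr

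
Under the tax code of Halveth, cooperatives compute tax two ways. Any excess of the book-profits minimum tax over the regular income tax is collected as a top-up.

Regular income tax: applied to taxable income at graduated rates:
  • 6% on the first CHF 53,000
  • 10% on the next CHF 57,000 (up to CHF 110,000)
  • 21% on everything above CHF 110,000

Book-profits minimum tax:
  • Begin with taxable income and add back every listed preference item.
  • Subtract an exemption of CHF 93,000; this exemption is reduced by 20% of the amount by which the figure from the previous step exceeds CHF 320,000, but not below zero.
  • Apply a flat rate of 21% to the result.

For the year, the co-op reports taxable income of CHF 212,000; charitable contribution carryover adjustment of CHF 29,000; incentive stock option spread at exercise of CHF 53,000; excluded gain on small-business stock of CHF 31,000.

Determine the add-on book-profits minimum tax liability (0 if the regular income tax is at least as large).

CHF 18,630

Book-profits minimum tax:
  Adjusted income: CHF 212,000 + CHF 29,000 + CHF 53,000 + CHF 31,000 = CHF 325,000
  Exemption: CHF 93,000 − 20% × (CHF 325,000 − CHF 320,000) = CHF 93,000 − CHF 1,000 = CHF 92,000
  Base: CHF 325,000 − CHF 92,000 = CHF 233,000
  CHF 233,000 × 21% = CHF 48,930

Regular income tax:
  CHF 53,000 × 6% = CHF 3,180
  CHF 57,000 × 10% = CHF 5,700
  CHF 102,000 × 21% = CHF 21,420
  → CHF 30,300

Excess of book-profits minimum tax over regular income tax: CHF 48,930 − CHF 30,300 = CHF 18,630.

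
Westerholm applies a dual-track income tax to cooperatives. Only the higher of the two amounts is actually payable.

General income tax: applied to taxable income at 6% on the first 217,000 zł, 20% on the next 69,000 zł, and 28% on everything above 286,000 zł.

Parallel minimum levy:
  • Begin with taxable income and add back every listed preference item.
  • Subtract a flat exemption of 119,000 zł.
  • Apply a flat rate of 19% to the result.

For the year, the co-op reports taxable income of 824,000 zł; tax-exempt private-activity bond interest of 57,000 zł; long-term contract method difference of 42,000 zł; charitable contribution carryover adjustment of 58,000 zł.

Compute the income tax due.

Parallel minimum levy:
  Adjusted income: 824,000 zł + 57,000 zł + 42,000 zł + 58,000 zł = 981,000 zł
  Less exemption 119,000 zł → base 862,000 zł
  862,000 zł × 19% = 163,780 zł

General income tax:
  217,000 zł × 6% = 13,020 zł
  69,000 zł × 20% = 13,800 zł
  538,000 zł × 28% = 150,640 zł
  → 177,460 zł

177,460 zł > 163,780 zł, so the general income tax governs.

177,460 zł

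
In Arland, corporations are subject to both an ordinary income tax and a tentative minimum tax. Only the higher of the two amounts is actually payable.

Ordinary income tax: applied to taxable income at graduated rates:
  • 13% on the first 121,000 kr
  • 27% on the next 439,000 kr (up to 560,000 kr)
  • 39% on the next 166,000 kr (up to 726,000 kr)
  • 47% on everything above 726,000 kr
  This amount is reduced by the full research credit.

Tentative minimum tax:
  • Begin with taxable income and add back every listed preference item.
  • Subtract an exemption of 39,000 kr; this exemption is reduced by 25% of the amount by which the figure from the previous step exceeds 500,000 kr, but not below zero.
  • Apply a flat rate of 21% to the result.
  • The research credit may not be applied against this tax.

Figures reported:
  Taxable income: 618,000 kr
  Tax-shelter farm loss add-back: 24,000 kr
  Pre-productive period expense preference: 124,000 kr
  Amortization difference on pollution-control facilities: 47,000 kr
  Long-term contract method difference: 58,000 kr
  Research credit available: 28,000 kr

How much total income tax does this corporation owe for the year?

182,910 kr

Ordinary income tax:
  121,000 kr × 13% = 15,730 kr
  439,000 kr × 27% = 118,530 kr
  58,000 kr × 39% = 22,620 kr
  → 156,880 kr
  Less research credit 28,000 kr → 128,880 kr

Tentative minimum tax:
  Adjusted income: 618,000 kr + 24,000 kr + 124,000 kr + 47,000 kr + 58,000 kr = 871,000 kr
  Exemption: 25% × (871,000 kr − 500,000 kr) = 92,750 kr ≥ 39,000 kr, so the exemption is fully phased out
  Base: 871,000 kr − 0 kr = 871,000 kr
  871,000 kr × 21% = 182,910 kr

182,910 kr > 128,880 kr, so the tentative minimum tax is the binding amount.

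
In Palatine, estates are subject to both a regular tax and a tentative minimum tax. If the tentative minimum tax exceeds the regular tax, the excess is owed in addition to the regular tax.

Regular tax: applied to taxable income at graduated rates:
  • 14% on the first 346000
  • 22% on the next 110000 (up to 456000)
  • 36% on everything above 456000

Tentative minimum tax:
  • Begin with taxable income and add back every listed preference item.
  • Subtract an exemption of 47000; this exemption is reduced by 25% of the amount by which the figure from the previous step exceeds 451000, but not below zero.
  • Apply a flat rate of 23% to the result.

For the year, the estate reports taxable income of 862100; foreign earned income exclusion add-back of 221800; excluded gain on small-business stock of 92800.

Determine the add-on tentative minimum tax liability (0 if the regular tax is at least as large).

51805

Tentative minimum tax:
  Adjusted income: 862100 + 221800 + 92800 = 1176700
  Exemption: 25% × (1176700 − 451000) = 181425 ≥ 47000, so the exemption is fully phased out
  Base: 1176700 − 0 = 1176700
  1176700 × 23% = 270641

Regular tax:
  346000 × 14% = 48440
  110000 × 22% = 24200
  406100 × 36% = 146196
  → 218836

Excess of tentative minimum tax over regular tax: 270641 − 218836 = 51805.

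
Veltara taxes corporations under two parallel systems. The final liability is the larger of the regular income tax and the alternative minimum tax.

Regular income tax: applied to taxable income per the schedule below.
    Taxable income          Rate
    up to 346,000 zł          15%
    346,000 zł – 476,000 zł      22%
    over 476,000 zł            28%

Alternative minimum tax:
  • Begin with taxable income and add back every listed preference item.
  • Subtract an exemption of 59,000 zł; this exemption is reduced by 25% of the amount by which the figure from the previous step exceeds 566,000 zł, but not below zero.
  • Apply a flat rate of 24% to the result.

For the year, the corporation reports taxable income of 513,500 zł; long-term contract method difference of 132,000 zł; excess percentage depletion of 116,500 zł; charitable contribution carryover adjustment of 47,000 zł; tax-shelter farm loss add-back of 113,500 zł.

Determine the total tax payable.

Alternative minimum tax:
  Adjusted income: 513,500 zł + 132,000 zł + 116,500 zł + 47,000 zł + 113,500 zł = 922,500 zł
  Exemption: 25% × (922,500 zł − 566,000 zł) = 89,125 zł ≥ 59,000 zł, so the exemption is fully phased out
  Base: 922,500 zł − 0 zł = 922,500 zł
  922,500 zł × 24% = 221,400 zł

Regular income tax:
  346,000 zł × 15% = 51,900 zł
  130,000 zł × 22% = 28,600 zł
  37,500 zł × 28% = 10,500 zł
  → 91,000 zł

221,400 zł > 91,000 zł, so the alternative minimum tax is the binding amount.

221,400 zł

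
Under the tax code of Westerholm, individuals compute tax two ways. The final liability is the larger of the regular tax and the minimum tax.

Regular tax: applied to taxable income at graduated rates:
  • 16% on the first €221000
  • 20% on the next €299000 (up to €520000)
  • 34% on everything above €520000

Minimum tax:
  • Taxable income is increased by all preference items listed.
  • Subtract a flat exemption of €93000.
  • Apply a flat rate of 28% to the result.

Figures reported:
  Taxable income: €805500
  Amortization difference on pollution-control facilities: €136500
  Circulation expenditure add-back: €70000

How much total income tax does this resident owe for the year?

€257320

Regular tax:
  €221000 × 16% = €35360
  €299000 × 20% = €59800
  €285500 × 34% = €97070
  → €192230

Minimum tax:
  Adjusted income: €805500 + €136500 + €70000 = €1012000
  Less exemption €93000 → base €919000
  €919000 × 28% = €257320

€257320 > €192230, so the minimum tax is the binding amount.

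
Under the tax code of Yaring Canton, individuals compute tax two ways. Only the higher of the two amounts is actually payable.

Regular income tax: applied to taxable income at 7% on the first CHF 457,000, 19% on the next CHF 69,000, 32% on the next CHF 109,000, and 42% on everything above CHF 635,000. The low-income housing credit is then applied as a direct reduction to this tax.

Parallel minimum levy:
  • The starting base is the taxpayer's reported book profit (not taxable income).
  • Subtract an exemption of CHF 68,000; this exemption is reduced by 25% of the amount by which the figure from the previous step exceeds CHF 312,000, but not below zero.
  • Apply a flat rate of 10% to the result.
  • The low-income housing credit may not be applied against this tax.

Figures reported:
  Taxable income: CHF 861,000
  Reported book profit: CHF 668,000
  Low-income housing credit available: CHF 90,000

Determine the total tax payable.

Regular income tax:
  CHF 457,000 × 7% = CHF 31,990
  CHF 69,000 × 19% = CHF 13,110
  CHF 109,000 × 32% = CHF 34,880
  CHF 226,000 × 42% = CHF 94,920
  → CHF 174,900
  Less low-income housing credit CHF 90,000 → CHF 84,900

Parallel minimum levy:
  Base (reported book profit): CHF 668,000
  Exemption: 25% × (CHF 668,000 − CHF 312,000) = CHF 89,000 ≥ CHF 68,000, so the exemption is fully phased out
  Base: CHF 668,000 − CHF 0 = CHF 668,000
  CHF 668,000 × 10% = CHF 66,800

CHF 84,900 > CHF 66,800, so the regular income tax governs.

CHF 84,900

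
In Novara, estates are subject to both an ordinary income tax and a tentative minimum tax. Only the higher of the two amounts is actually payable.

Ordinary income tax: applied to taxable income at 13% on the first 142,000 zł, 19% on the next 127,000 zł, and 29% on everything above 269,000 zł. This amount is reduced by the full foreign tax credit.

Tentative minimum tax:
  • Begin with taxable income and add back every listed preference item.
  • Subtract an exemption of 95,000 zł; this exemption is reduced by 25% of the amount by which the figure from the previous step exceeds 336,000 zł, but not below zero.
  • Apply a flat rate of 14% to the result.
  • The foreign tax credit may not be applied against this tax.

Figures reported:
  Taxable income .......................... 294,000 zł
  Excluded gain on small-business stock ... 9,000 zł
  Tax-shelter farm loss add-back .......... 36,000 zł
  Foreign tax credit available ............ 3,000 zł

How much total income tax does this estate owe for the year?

Ordinary income tax:
  142,000 zł × 13% = 18,460 zł
  127,000 zł × 19% = 24,130 zł
  25,000 zł × 29% = 7,250 zł
  → 49,840 zł
  Less foreign tax credit 3,000 zł → 46,840 zł

Tentative minimum tax:
  Adjusted income: 294,000 zł + 9,000 zł + 36,000 zł = 339,000 zł
  Exemption: 95,000 zł − 25% × (339,000 zł − 336,000 zł) = 95,000 zł − 750 zł = 94,250 zł
  Base: 339,000 zł − 94,250 zł = 244,750 zł
  244,750 zł × 14% = 34,265 zł

46,840 zł > 34,265 zł, so the ordinary income tax governs.

46,840 zł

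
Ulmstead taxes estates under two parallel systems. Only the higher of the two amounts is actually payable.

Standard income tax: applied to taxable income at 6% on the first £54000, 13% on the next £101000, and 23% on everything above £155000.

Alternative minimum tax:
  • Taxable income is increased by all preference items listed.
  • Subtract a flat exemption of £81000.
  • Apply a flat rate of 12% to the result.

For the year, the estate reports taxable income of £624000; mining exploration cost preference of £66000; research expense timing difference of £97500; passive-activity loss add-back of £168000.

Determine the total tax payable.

£124240

Alternative minimum tax:
  Adjusted income: £624000 + £66000 + £97500 + £168000 = £955500
  Less exemption £81000 → base £874500
  £874500 × 12% = £104940

Standard income tax:
  £54000 × 6% = £3240
  £101000 × 13% = £13130
  £469000 × 23% = £107870
  → £124240

£124240 > £104940, so the standard income tax governs.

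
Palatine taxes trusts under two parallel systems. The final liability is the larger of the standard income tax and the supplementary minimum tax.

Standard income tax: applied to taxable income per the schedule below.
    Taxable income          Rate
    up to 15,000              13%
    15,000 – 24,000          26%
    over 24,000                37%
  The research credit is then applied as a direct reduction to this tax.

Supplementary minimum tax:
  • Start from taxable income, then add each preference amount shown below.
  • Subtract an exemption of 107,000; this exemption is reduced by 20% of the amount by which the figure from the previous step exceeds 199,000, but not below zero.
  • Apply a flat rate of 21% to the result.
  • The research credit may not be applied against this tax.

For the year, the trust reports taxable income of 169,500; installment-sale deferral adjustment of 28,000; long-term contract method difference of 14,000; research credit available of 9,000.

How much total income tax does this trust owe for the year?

49,125

Supplementary minimum tax:
  Adjusted income: 169,500 + 28,000 + 14,000 = 211,500
  Exemption: 107,000 − 20% × (211,500 − 199,000) = 107,000 − 2,500 = 104,500
  Base: 211,500 − 104,500 = 107,000
  107,000 × 21% = 22,470

Standard income tax:
  15,000 × 13% = 1,950
  9,000 × 26% = 2,340
  145,500 × 37% = 53,835
  → 58,125
  Less research credit 9,000 → 49,125

49,125 > 22,470, so the standard income tax governs.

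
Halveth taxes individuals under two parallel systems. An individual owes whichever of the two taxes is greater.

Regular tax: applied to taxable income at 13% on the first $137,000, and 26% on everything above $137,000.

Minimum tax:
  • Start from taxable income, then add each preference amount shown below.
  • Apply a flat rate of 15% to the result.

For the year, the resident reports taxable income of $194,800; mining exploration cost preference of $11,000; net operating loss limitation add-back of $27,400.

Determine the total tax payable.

Minimum tax:
  Adjusted income: $194,800 + $11,000 + $27,400 = $233,200
  $233,200 × 15% = $34,980

Regular tax:
  $137,000 × 13% = $17,810
  $57,800 × 26% = $15,028
  → $32,838

$34,980 > $32,838, so the minimum tax is the binding amount.

$34,980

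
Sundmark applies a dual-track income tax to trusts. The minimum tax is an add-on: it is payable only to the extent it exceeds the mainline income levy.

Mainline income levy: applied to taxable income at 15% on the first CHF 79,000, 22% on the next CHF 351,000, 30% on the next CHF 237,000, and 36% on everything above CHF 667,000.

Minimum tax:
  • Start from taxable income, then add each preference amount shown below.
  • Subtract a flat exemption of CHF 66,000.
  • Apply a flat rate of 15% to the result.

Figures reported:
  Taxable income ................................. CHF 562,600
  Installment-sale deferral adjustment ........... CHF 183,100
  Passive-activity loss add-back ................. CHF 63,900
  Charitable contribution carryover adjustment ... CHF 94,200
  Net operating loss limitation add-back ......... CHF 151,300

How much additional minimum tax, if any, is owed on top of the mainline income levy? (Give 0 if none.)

Mainline income levy:
  CHF 79,000 × 15% = CHF 11,850
  CHF 351,000 × 22% = CHF 77,220
  CHF 132,600 × 30% = CHF 39,780
  → CHF 128,850

Minimum tax:
  Adjusted income: CHF 562,600 + CHF 183,100 + CHF 63,900 + CHF 94,200 + CHF 151,300 = CHF 1,055,100
  Less exemption CHF 66,000 → base CHF 989,100
  CHF 989,100 × 15% = CHF 148,365

Excess of minimum tax over mainline income levy: CHF 148,365 − CHF 128,850 = CHF 19,515.

CHF 19,515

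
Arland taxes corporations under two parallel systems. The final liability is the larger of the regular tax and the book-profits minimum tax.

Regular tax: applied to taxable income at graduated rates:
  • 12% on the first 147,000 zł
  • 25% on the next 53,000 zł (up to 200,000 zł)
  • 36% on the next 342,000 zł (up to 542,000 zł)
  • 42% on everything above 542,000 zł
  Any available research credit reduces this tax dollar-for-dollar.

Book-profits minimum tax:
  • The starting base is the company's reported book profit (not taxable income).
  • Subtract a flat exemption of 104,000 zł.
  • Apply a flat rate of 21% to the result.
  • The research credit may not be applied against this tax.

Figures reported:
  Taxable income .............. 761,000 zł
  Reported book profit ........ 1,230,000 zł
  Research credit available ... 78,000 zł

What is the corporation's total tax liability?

236,460 zł

Regular tax:
  147,000 zł × 12% = 17,640 zł
  53,000 zł × 25% = 13,250 zł
  342,000 zł × 36% = 123,120 zł
  219,000 zł × 42% = 91,980 zł
  → 245,990 zł
  Less research credit 78,000 zł → 167,990 zł

Book-profits minimum tax:
  Base (reported book profit): 1,230,000 zł
  Less exemption 104,000 zł → base 1,126,000 zł
  1,126,000 zł × 21% = 236,460 zł

236,460 zł > 167,990 zł, so the book-profits minimum tax is the binding amount.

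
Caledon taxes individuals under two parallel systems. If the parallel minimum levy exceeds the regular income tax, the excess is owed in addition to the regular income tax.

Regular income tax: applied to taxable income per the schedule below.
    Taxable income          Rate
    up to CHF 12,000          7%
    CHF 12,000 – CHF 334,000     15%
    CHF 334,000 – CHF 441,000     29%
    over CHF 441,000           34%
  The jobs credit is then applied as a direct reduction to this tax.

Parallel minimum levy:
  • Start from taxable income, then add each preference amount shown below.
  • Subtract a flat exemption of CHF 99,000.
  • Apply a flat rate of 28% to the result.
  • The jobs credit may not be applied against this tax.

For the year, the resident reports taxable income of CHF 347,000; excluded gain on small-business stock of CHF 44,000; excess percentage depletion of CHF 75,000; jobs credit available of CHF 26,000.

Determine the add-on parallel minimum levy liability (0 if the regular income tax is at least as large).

Parallel minimum levy:
  Adjusted income: CHF 347,000 + CHF 44,000 + CHF 75,000 = CHF 466,000
  Less exemption CHF 99,000 → base CHF 367,000
  CHF 367,000 × 28% = CHF 102,760

Regular income tax:
  CHF 12,000 × 7% = CHF 840
  CHF 322,000 × 15% = CHF 48,300
  CHF 13,000 × 29% = CHF 3,770
  → CHF 52,910
  Less jobs credit CHF 26,000 → CHF 26,910

Excess of parallel minimum levy over regular income tax: CHF 102,760 − CHF 26,910 = CHF 75,850.

CHF 75,850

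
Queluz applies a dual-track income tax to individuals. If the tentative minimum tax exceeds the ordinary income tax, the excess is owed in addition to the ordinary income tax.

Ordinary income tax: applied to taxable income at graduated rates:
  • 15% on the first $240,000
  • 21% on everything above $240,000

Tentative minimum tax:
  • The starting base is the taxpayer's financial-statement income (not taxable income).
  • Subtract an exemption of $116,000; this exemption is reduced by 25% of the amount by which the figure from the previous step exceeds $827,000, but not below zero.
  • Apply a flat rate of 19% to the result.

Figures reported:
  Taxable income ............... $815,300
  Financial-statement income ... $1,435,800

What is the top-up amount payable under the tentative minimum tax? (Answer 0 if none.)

$115,989

Tentative minimum tax:
  Base (financial-statement income): $1,435,800
  Exemption: 25% × ($1,435,800 − $827,000) = $152,200 ≥ $116,000, so the exemption is fully phased out
  Base: $1,435,800 − $0 = $1,435,800
  $1,435,800 × 19% = $272,802

Ordinary income tax:
  $240,000 × 15% = $36,000
  $575,300 × 21% = $120,813
  → $156,813

Excess of tentative minimum tax over ordinary income tax: $272,802 − $156,813 = $115,989.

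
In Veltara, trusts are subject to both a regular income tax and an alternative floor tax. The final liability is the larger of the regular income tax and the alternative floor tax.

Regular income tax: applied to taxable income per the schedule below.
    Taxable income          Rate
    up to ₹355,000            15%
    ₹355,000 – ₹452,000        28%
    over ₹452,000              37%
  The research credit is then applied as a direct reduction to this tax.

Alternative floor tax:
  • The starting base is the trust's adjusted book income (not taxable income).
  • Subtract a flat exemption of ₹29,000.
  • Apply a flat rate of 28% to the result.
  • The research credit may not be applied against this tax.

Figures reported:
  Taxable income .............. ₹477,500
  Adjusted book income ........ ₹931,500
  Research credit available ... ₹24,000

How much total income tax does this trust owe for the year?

Alternative floor tax:
  Base (adjusted book income): ₹931,500
  Less exemption ₹29,000 → base ₹902,500
  ₹902,500 × 28% = ₹252,700

Regular income tax:
  ₹355,000 × 15% = ₹53,250
  ₹97,000 × 28% = ₹27,160
  ₹25,500 × 37% = ₹9,435
  → ₹89,845
  Less research credit ₹24,000 → ₹65,845

₹252,700 > ₹65,845, so the alternative floor tax is the binding amount.

₹252,700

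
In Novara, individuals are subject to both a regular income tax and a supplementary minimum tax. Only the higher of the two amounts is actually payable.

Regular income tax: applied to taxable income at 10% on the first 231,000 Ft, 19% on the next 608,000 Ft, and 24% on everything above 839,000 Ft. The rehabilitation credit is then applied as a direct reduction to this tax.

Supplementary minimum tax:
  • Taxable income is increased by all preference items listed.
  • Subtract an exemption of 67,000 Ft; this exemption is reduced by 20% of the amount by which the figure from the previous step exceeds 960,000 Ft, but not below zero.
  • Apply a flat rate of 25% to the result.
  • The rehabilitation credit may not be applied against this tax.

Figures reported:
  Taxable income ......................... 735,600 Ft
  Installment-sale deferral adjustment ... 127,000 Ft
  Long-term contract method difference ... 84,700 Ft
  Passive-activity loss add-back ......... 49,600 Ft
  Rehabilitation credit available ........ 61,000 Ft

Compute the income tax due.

Supplementary minimum tax:
  Adjusted income: 735,600 Ft + 127,000 Ft + 84,700 Ft + 49,600 Ft = 996,900 Ft
  Exemption: 67,000 Ft − 20% × (996,900 Ft − 960,000 Ft) = 67,000 Ft − 7,380 Ft = 59,620 Ft
  Base: 996,900 Ft − 59,620 Ft = 937,280 Ft
  937,280 Ft × 25% = 234,320 Ft

Regular income tax:
  231,000 Ft × 10% = 23,100 Ft
  504,600 Ft × 19% = 95,874 Ft
  → 118,974 Ft
  Less rehabilitation credit 61,000 Ft → 57,974 Ft

234,320 Ft > 57,974 Ft, so the supplementary minimum tax is the binding amount.

234,320 Ft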